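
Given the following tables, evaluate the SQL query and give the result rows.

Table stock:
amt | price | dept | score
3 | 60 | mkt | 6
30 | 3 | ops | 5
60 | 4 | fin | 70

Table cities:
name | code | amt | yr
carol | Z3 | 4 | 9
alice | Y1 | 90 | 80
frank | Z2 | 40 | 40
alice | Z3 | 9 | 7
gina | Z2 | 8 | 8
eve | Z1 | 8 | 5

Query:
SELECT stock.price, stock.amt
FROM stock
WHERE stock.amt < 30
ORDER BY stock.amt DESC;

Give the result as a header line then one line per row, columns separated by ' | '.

After WHERE (1 rows):
stock.amt | stock.price | stock.dept | stock.score
3 | 60 | mkt | 6
After SELECT (1 rows):
stock.price | stock.amt
60 | 3
After ORDER BY (1 rows):
stock.price | stock.amt
60 | 3

== RESULT ==
stock.price | stock.amt
60 | 3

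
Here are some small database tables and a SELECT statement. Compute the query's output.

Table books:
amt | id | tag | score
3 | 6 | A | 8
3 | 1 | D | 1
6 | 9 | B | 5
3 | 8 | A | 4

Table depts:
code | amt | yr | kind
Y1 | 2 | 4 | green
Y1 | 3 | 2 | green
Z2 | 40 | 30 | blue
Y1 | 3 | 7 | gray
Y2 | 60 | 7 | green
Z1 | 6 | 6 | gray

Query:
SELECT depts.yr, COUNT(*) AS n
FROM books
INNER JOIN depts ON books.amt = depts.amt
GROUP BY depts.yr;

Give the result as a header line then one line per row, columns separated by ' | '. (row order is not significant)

After JOIN depts (7 rows):
books.amt | books.id | books.tag | books.score | depts.code | depts.amt | depts.yr | depts.kind
3 | 6 | A | 8 | Y1 | 3 | 2 | green
3 | 6 | A | 8 | Y1 | 3 | 7 | gray
3 | 1 | D | 1 | Y1 | 3 | 2 | green
3 | 1 | D | 1 | Y1 | 3 | 7 | gray
6 | 9 | B | 5 | Z1 | 6 | 6 | gray
3 | 8 | A | 4 | Y1 | 3 | 2 | green
3 | 8 | A | 4 | Y1 | 3 | 7 | gray
After GROUP BY (3 rows):
depts.yr | n
2 | 3
7 | 3
6 | 1

== RESULT ==
depts.yr | n
2 | 3
7 | 3
6 | 1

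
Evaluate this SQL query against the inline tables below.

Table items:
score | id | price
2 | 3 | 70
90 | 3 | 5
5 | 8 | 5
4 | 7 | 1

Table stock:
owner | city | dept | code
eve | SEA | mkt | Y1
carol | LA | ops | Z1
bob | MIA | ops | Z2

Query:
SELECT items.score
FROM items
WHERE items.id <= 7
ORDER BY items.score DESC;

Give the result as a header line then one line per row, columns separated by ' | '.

After WHERE (3 rows):
items.score | items.id | items.price
2 | 3 | 70
90 | 3 | 5
4 | 7 | 1
After SELECT (3 rows):
items.score
2
90
4
After ORDER BY (3 rows):
items.score
90
4
2

== RESULT ==
items.score
90
4
2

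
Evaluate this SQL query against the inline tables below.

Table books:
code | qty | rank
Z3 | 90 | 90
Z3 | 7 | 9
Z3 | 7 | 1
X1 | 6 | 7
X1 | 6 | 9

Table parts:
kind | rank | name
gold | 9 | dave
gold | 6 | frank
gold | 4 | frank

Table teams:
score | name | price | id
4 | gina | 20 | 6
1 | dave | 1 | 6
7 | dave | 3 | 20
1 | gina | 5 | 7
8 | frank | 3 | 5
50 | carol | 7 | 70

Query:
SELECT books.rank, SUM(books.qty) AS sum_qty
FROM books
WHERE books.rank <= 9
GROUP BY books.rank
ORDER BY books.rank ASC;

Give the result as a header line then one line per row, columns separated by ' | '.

== RESULT ==
books.rank | sum_qty
1 | 7
7 | 6
9 | 13

Derivation:
After WHERE (4 rows):
books.code | books.qty | books.rank
Z3 | 7 | 9
Z3 | 7 | 1
X1 | 6 | 7
X1 | 6 | 9
After GROUP BY (3 rows):
books.rank | sum_qty
9 | 13
1 | 7
7 | 6
After ORDER BY (3 rows):
books.rank | sum_qty
1 | 7
7 | 6
9 | 13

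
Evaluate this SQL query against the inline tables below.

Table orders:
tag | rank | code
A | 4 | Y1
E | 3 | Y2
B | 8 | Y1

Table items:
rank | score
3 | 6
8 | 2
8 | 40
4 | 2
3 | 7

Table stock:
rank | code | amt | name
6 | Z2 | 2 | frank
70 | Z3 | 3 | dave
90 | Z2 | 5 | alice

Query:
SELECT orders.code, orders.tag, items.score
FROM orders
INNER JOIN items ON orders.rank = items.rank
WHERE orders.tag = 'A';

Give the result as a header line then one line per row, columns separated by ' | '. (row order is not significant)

After JOIN items (5 rows):
orders.tag | orders.rank | orders.code | items.rank | items.score
A | 4 | Y1 | 4 | 2
E | 3 | Y2 | 3 | 6
E | 3 | Y2 | 3 | 7
B | 8 | Y1 | 8 | 2
B | 8 | Y1 | 8 | 40
After WHERE (1 rows):
orders.tag | orders.rank | orders.code | items.rank | items.score
A | 4 | Y1 | 4 | 2
After SELECT (1 rows):
orders.code | orders.tag | items.score
Y1 | A | 2

== RESULT ==
orders.code | orders.tag | items.score
Y1 | A | 2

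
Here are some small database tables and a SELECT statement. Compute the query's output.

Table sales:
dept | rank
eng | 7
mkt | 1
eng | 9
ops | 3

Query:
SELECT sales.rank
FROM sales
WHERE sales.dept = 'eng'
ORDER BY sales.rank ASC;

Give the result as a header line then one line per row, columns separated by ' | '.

== RESULT ==
sales.rank
7
9

Derivation:
After WHERE (2 rows):
sales.dept | sales.rank
eng | 7
eng | 9
After SELECT (2 rows):
sales.rank
7
9
After ORDER BY (2 rows):
sales.rank
7
9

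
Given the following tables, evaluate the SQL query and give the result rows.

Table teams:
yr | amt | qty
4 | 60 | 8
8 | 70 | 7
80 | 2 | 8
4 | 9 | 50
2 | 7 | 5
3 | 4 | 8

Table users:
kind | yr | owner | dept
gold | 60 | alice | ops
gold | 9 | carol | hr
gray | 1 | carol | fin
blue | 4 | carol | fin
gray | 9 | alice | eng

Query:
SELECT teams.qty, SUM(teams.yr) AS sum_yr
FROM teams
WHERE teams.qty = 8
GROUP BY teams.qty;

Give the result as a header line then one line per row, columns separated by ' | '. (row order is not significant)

After WHERE (3 rows):
teams.yr | teams.amt | teams.qty
4 | 60 | 8
80 | 2 | 8
3 | 4 | 8
After GROUP BY (1 rows):
teams.qty | sum_yr
8 | 87

== RESULT ==
teams.qty | sum_yr
8 | 87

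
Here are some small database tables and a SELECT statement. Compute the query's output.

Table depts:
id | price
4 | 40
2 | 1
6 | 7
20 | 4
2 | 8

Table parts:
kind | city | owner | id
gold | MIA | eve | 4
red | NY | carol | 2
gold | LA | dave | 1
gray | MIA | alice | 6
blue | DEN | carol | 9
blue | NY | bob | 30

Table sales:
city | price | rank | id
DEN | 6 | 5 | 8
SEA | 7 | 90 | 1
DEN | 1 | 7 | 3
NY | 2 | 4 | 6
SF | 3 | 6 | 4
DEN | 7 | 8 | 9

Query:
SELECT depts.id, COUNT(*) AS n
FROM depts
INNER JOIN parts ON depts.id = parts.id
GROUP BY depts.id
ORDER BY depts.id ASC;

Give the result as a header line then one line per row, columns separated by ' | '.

After JOIN parts (4 rows):
depts.id | depts.price | parts.kind | parts.city | parts.owner | parts.id
4 | 40 | gold | MIA | eve | 4
2 | 1 | red | NY | carol | 2
6 | 7 | gray | MIA | alice | 6
2 | 8 | red | NY | carol | 2
After GROUP BY (3 rows):
depts.id | n
4 | 1
2 | 2
6 | 1
After ORDER BY (3 rows):
depts.id | n
2 | 2
4 | 1
6 | 1

== RESULT ==
depts.id | n
2 | 2
4 | 1
6 | 1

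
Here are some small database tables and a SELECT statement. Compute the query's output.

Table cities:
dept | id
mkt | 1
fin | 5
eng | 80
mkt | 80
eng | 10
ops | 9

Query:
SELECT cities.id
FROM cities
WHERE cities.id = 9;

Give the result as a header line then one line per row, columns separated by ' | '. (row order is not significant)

== RESULT ==
cities.id
9

Derivation:
After WHERE (1 rows):
cities.dept | cities.id
ops | 9
After SELECT (1 rows):
cities.id
9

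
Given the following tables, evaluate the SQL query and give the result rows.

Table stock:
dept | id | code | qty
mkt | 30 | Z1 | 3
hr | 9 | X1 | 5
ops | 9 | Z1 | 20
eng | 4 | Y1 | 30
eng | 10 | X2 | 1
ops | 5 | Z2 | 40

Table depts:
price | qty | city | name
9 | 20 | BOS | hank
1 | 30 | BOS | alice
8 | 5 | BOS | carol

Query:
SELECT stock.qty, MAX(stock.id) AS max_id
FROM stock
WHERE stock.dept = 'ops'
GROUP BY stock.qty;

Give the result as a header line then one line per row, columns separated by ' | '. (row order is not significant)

== RESULT ==
stock.qty | max_id
20 | 9
40 | 5

Derivation:
After WHERE (2 rows):
stock.dept | stock.id | stock.code | stock.qty
ops | 9 | Z1 | 20
ops | 5 | Z2 | 40
After GROUP BY (2 rows):
stock.qty | max_id
20 | 9
40 | 5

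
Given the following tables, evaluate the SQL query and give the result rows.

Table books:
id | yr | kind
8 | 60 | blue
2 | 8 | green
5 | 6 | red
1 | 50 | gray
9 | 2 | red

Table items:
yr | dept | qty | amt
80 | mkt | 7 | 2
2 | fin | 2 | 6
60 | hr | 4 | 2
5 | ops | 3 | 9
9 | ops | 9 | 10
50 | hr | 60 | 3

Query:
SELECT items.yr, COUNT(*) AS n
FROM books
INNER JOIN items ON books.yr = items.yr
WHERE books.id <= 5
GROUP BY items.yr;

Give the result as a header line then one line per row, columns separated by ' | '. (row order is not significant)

After JOIN items (3 rows):
books.id | books.yr | books.kind | items.yr | items.dept | items.qty | items.amt
8 | 60 | blue | 60 | hr | 4 | 2
1 | 50 | gray | 50 | hr | 60 | 3
9 | 2 | red | 2 | fin | 2 | 6
After WHERE (1 rows):
books.id | books.yr | books.kind | items.yr | items.dept | items.qty | items.amt
1 | 50 | gray | 50 | hr | 60 | 3
After GROUP BY (1 rows):
items.yr | n
50 | 1

== RESULT ==
items.yr | n
50 | 1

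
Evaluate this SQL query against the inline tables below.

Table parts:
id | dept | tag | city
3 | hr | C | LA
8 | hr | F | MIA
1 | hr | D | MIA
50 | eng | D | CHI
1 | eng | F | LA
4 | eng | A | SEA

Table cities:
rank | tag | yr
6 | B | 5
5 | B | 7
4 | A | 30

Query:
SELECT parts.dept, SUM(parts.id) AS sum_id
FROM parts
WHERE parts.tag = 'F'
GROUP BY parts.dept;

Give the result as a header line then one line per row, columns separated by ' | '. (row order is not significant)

After WHERE (2 rows):
parts.id | parts.dept | parts.tag | parts.city
8 | hr | F | MIA
1 | eng | F | LA
After GROUP BY (2 rows):
parts.dept | sum_id
hr | 8
eng | 1

== RESULT ==
parts.dept | sum_id
hr | 8
eng | 1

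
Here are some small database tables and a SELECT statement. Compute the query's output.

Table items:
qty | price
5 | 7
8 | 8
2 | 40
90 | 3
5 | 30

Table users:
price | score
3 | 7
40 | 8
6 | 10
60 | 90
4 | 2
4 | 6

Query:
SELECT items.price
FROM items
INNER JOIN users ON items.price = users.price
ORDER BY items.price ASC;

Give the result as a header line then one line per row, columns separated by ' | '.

== RESULT ==
items.price
3
40

Derivation:
After JOIN users (2 rows):
items.qty | items.price | users.price | users.score
2 | 40 | 40 | 8
90 | 3 | 3 | 7
After SELECT (2 rows):
items.price
40
3
After ORDER BY (2 rows):
items.price
3
40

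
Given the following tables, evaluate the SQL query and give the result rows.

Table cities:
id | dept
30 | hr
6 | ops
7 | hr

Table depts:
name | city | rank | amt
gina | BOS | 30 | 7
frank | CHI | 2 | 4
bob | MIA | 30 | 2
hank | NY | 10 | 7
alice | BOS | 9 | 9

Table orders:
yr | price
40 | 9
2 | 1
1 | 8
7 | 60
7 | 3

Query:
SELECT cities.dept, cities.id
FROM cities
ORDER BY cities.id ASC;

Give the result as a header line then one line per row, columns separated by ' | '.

== RESULT ==
cities.dept | cities.id
ops | 6
hr | 7
hr | 30

Derivation:
After SELECT (3 rows):
cities.dept | cities.id
hr | 30
ops | 6
hr | 7
After ORDER BY (3 rows):
cities.dept | cities.id
ops | 6
hr | 7
hr | 30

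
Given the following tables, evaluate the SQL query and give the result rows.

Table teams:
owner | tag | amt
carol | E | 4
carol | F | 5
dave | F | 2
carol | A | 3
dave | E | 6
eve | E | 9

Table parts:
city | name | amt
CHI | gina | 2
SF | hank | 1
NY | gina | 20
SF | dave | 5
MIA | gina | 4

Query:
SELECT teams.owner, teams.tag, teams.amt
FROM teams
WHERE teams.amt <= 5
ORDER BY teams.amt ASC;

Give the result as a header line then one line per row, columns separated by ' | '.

== RESULT ==
teams.owner | teams.tag | teams.amt
dave | F | 2
carol | A | 3
carol | E | 4
carol | F | 5

Derivation:
After WHERE (4 rows):
teams.owner | teams.tag | teams.amt
carol | E | 4
carol | F | 5
dave | F | 2
carol | A | 3
After SELECT (4 rows):
teams.owner | teams.tag | teams.amt
carol | E | 4
carol | F | 5
dave | F | 2
carol | A | 3
After ORDER BY (4 rows):
teams.owner | teams.tag | teams.amt
dave | F | 2
carol | A | 3
carol | E | 4
carol | F | 5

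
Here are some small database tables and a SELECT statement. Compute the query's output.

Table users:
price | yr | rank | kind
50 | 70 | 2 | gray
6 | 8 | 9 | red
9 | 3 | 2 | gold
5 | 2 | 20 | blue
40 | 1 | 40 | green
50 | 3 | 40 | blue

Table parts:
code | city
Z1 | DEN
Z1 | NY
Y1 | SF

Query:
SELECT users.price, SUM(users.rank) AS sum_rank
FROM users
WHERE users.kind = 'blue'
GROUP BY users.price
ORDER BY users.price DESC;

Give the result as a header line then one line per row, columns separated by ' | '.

After WHERE (2 rows):
users.price | users.yr | users.rank | users.kind
5 | 2 | 20 | blue
50 | 3 | 40 | blue
After GROUP BY (2 rows):
users.price | sum_rank
5 | 20
50 | 40
After ORDER BY (2 rows):
users.price | sum_rank
50 | 40
5 | 20

== RESULT ==
users.price | sum_rank
50 | 40
5 | 20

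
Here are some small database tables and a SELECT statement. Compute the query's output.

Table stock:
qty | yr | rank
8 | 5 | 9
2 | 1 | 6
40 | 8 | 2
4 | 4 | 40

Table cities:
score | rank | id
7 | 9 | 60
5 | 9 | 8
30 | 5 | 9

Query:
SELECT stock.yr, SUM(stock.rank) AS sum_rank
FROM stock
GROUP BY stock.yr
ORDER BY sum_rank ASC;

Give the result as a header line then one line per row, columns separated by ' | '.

After GROUP BY (4 rows):
stock.yr | sum_rank
5 | 9
1 | 6
8 | 2
4 | 40
After ORDER BY (4 rows):
stock.yr | sum_rank
8 | 2
1 | 6
5 | 9
4 | 40

== RESULT ==
stock.yr | sum_rank
8 | 2
1 | 6
5 | 9
4 | 40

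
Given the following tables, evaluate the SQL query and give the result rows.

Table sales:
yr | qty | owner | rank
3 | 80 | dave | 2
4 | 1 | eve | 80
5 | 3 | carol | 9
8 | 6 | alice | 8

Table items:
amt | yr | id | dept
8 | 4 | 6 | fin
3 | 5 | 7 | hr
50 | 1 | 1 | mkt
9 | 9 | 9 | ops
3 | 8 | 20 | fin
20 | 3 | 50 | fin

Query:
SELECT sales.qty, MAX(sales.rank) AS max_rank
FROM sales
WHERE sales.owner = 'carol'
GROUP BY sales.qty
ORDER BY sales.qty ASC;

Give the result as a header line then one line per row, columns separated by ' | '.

== RESULT ==
sales.qty | max_rank
3 | 9

Derivation:
After WHERE (1 rows):
sales.yr | sales.qty | sales.owner | sales.rank
5 | 3 | carol | 9
After GROUP BY (1 rows):
sales.qty | max_rank
3 | 9
After ORDER BY (1 rows):
sales.qty | max_rank
3 | 9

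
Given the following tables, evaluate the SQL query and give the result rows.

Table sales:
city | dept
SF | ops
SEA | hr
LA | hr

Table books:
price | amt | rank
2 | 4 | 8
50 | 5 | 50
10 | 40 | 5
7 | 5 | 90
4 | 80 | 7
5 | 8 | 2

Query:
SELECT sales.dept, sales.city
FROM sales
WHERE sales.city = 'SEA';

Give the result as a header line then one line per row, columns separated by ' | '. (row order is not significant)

== RESULT ==
sales.dept | sales.city
hr | SEA

Derivation:
After WHERE (1 rows):
sales.city | sales.dept
SEA | hr
After SELECT (1 rows):
sales.dept | sales.city
hr | SEA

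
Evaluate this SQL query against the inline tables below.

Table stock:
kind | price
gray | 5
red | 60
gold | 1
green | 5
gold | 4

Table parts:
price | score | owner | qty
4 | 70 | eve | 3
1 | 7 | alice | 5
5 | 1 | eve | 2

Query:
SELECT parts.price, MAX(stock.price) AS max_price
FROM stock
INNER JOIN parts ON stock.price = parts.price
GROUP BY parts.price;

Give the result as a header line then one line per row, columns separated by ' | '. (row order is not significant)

== RESULT ==
parts.price | max_price
5 | 5
1 | 1
4 | 4

Derivation:
After JOIN parts (4 rows):
stock.kind | stock.price | parts.price | parts.score | parts.owner | parts.qty
gray | 5 | 5 | 1 | eve | 2
gold | 1 | 1 | 7 | alice | 5
green | 5 | 5 | 1 | eve | 2
gold | 4 | 4 | 70 | eve | 3
After GROUP BY (3 rows):
parts.price | max_price
5 | 5
1 | 1
4 | 4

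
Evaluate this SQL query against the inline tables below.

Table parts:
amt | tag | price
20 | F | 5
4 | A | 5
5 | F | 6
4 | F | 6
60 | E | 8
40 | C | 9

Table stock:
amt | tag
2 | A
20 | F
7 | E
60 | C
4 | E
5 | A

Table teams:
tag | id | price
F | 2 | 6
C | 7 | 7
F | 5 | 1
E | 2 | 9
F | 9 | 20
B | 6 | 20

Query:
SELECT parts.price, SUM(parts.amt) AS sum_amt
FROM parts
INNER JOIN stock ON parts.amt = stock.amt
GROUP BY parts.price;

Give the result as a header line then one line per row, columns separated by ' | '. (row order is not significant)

== RESULT ==
parts.price | sum_amt
5 | 24
6 | 9
8 | 60

Derivation:
After JOIN stock (5 rows):
parts.amt | parts.tag | parts.price | stock.amt | stock.tag
20 | F | 5 | 20 | F
4 | A | 5 | 4 | E
5 | F | 6 | 5 | A
4 | F | 6 | 4 | E
60 | E | 8 | 60 | C
After GROUP BY (3 rows):
parts.price | sum_amt
5 | 24
6 | 9
8 | 60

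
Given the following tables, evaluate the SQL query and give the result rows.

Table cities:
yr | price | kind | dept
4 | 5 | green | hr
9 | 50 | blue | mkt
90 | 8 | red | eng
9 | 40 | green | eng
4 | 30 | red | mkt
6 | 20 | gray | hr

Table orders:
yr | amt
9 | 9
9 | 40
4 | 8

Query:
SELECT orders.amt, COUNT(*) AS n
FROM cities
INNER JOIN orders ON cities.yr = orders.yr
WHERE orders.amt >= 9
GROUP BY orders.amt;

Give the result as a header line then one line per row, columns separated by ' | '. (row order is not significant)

After JOIN orders (6 rows):
cities.yr | cities.price | cities.kind | cities.dept | orders.yr | orders.amt
4 | 5 | green | hr | 4 | 8
9 | 50 | blue | mkt | 9 | 9
9 | 50 | blue | mkt | 9 | 40
9 | 40 | green | eng | 9 | 9
9 | 40 | green | eng | 9 | 40
4 | 30 | red | mkt | 4 | 8
After WHERE (4 rows):
cities.yr | cities.price | cities.kind | cities.dept | orders.yr | orders.amt
9 | 50 | blue | mkt | 9 | 9
9 | 50 | blue | mkt | 9 | 40
9 | 40 | green | eng | 9 | 9
9 | 40 | green | eng | 9 | 40
After GROUP BY (2 rows):
orders.amt | n
9 | 2
40 | 2

== RESULT ==
orders.amt | n
9 | 2
40 | 2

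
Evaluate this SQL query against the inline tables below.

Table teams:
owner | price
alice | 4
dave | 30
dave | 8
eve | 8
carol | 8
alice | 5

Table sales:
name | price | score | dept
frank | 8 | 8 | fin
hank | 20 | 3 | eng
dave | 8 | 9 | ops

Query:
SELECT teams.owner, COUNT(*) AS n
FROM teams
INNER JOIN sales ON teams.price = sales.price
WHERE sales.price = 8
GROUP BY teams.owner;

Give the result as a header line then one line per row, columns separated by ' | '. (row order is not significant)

== RESULT ==
teams.owner | n
dave | 2
eve | 2
carol | 2

Derivation:
After JOIN sales (6 rows):
teams.owner | teams.price | sales.name | sales.price | sales.score | sales.dept
dave | 8 | frank | 8 | 8 | fin
dave | 8 | dave | 8 | 9 | ops
eve | 8 | frank | 8 | 8 | fin
eve | 8 | dave | 8 | 9 | ops
carol | 8 | frank | 8 | 8 | fin
carol | 8 | dave | 8 | 9 | ops
After WHERE (6 rows):
teams.owner | teams.price | sales.name | sales.price | sales.score | sales.dept
dave | 8 | frank | 8 | 8 | fin
dave | 8 | dave | 8 | 9 | ops
eve | 8 | frank | 8 | 8 | fin
eve | 8 | dave | 8 | 9 | ops
carol | 8 | frank | 8 | 8 | fin
carol | 8 | dave | 8 | 9 | ops
After GROUP BY (3 rows):
teams.owner | n
dave | 2
eve | 2
carol | 2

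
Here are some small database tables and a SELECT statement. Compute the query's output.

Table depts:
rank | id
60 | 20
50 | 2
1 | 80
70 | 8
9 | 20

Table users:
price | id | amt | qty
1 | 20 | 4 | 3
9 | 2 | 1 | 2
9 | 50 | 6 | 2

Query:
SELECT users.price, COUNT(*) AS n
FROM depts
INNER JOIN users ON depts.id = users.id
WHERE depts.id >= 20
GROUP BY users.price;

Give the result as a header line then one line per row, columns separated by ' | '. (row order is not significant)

== RESULT ==
users.price | n
1 | 2

Derivation:
After JOIN users (3 rows):
depts.rank | depts.id | users.price | users.id | users.amt | users.qty
60 | 20 | 1 | 20 | 4 | 3
50 | 2 | 9 | 2 | 1 | 2
9 | 20 | 1 | 20 | 4 | 3
After WHERE (2 rows):
depts.rank | depts.id | users.price | users.id | users.amt | users.qty
60 | 20 | 1 | 20 | 4 | 3
9 | 20 | 1 | 20 | 4 | 3
After GROUP BY (1 rows):
users.price | n
1 | 2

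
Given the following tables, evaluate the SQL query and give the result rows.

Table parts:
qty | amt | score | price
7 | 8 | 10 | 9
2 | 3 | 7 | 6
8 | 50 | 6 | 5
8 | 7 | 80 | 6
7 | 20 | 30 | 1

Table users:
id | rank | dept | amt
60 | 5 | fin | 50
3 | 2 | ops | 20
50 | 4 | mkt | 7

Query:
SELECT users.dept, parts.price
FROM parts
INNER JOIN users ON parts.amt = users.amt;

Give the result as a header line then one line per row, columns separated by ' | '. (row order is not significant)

After JOIN users (3 rows):
parts.qty | parts.amt | parts.score | parts.price | users.id | users.rank | users.dept | users.amt
8 | 50 | 6 | 5 | 60 | 5 | fin | 50
8 | 7 | 80 | 6 | 50 | 4 | mkt | 7
7 | 20 | 30 | 1 | 3 | 2 | ops | 20
After SELECT (3 rows):
users.dept | parts.price
fin | 5
mkt | 6
ops | 1

== RESULT ==
users.dept | parts.price
fin | 5
mkt | 6
ops | 1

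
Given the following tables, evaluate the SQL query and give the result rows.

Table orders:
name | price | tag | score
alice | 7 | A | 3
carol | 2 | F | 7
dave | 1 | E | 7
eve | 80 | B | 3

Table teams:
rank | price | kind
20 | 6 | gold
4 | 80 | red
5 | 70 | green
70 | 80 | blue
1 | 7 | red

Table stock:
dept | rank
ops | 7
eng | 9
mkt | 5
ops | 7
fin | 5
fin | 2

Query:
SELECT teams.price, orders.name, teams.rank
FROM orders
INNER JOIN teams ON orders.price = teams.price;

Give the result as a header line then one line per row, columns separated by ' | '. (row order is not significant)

After JOIN teams (3 rows):
orders.name | orders.price | orders.tag | orders.score | teams.rank | teams.price | teams.kind
alice | 7 | A | 3 | 1 | 7 | red
eve | 80 | B | 3 | 4 | 80 | red
eve | 80 | B | 3 | 70 | 80 | blue
After SELECT (3 rows):
teams.price | orders.name | teams.rank
7 | alice | 1
80 | eve | 4
80 | eve | 70

== RESULT ==
teams.price | orders.name | teams.rank
7 | alice | 1
80 | eve | 4
80 | eve | 70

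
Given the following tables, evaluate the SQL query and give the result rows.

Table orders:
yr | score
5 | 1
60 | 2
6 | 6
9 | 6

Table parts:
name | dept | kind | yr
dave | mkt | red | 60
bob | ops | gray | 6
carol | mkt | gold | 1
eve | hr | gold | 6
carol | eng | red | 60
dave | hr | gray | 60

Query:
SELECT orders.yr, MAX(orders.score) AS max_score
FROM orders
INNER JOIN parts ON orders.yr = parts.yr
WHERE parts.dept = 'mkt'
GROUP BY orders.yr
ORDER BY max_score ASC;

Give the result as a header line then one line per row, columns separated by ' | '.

After JOIN parts (5 rows):
orders.yr | orders.score | parts.name | parts.dept | parts.kind | parts.yr
60 | 2 | dave | mkt | red | 60
60 | 2 | carol | eng | red | 60
60 | 2 | dave | hr | gray | 60
6 | 6 | bob | ops | gray | 6
6 | 6 | eve | hr | gold | 6
After WHERE (1 rows):
orders.yr | orders.score | parts.name | parts.dept | parts.kind | parts.yr
60 | 2 | dave | mkt | red | 60
After GROUP BY (1 rows):
orders.yr | max_score
60 | 2
After ORDER BY (1 rows):
orders.yr | max_score
60 | 2

== RESULT ==
orders.yr | max_score
60 | 2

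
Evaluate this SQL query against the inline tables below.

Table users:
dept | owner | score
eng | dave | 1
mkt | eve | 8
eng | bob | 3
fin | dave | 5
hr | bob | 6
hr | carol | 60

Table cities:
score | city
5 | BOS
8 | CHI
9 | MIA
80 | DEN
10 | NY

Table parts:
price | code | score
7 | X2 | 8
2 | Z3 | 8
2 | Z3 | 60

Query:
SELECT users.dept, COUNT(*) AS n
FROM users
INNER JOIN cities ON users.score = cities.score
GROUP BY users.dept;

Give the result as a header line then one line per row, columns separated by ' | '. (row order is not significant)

== RESULT ==
users.dept | n
mkt | 1
fin | 1

Derivation:
After JOIN cities (2 rows):
users.dept | users.owner | users.score | cities.score | cities.city
mkt | eve | 8 | 8 | CHI
fin | dave | 5 | 5 | BOS
After GROUP BY (2 rows):
users.dept | n
mkt | 1
fin | 1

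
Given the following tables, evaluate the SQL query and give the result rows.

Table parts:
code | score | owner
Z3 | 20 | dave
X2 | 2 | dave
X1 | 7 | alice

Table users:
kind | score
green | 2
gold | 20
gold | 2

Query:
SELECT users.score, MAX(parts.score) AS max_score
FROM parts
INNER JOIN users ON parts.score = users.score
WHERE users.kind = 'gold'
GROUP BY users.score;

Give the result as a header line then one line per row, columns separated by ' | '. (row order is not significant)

After JOIN users (3 rows):
parts.code | parts.score | parts.owner | users.kind | users.score
Z3 | 20 | dave | gold | 20
X2 | 2 | dave | green | 2
X2 | 2 | dave | gold | 2
After WHERE (2 rows):
parts.code | parts.score | parts.owner | users.kind | users.score
Z3 | 20 | dave | gold | 20
X2 | 2 | dave | gold | 2
After GROUP BY (2 rows):
users.score | max_score
20 | 20
2 | 2

== RESULT ==
users.score | max_score
20 | 20
2 | 2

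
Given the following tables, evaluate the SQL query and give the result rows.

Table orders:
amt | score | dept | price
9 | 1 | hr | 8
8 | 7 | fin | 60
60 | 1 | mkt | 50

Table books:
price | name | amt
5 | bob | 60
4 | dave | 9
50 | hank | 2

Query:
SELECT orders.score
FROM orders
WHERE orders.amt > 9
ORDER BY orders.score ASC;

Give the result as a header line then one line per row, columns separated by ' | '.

== RESULT ==
orders.score
1

Derivation:
After WHERE (1 rows):
orders.amt | orders.score | orders.dept | orders.price
60 | 1 | mkt | 50
After SELECT (1 rows):
orders.score
1
After ORDER BY (1 rows):
orders.score
1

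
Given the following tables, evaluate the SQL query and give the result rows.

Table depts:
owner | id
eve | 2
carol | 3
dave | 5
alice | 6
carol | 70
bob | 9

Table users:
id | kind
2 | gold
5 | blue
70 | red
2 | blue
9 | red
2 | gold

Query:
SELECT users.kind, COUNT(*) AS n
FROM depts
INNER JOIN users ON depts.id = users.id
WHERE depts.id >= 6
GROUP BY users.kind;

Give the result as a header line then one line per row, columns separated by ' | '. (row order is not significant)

After JOIN users (6 rows):
depts.owner | depts.id | users.id | users.kind
eve | 2 | 2 | gold
eve | 2 | 2 | blue
eve | 2 | 2 | gold
dave | 5 | 5 | blue
carol | 70 | 70 | red
bob | 9 | 9 | red
After WHERE (2 rows):
depts.owner | depts.id | users.id | users.kind
carol | 70 | 70 | red
bob | 9 | 9 | red
After GROUP BY (1 rows):
users.kind | n
red | 2

== RESULT ==
users.kind | n
red | 2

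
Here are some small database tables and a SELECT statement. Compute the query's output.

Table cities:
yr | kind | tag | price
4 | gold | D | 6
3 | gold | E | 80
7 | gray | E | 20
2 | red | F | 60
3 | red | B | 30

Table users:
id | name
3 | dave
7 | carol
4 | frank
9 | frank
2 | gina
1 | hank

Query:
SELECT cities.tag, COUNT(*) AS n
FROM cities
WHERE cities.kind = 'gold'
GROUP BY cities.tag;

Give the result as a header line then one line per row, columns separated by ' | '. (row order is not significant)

== RESULT ==
cities.tag | n
D | 1
E | 1

Derivation:
After WHERE (2 rows):
cities.yr | cities.kind | cities.tag | cities.price
4 | gold | D | 6
3 | gold | E | 80
After GROUP BY (2 rows):
cities.tag | n
D | 1
E | 1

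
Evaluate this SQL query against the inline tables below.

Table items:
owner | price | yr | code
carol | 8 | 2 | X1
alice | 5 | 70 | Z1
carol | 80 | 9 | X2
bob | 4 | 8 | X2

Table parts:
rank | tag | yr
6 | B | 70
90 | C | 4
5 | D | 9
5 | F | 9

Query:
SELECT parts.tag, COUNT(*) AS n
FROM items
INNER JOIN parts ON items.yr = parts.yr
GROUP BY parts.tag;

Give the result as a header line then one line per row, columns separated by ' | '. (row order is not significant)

After JOIN parts (3 rows):
items.owner | items.price | items.yr | items.code | parts.rank | parts.tag | parts.yr
alice | 5 | 70 | Z1 | 6 | B | 70
carol | 80 | 9 | X2 | 5 | D | 9
carol | 80 | 9 | X2 | 5 | F | 9
After GROUP BY (3 rows):
parts.tag | n
B | 1
D | 1
F | 1

== RESULT ==
parts.tag | n
B | 1
D | 1
F | 1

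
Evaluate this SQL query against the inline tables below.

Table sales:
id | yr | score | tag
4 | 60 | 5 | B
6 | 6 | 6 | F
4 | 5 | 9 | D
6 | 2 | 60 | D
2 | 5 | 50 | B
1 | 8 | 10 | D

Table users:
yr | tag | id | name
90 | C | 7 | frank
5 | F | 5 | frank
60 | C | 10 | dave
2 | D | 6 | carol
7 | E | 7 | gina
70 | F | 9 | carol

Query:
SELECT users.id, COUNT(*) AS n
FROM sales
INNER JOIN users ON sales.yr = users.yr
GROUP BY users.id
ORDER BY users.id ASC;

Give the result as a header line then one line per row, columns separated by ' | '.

After JOIN users (4 rows):
sales.id | sales.yr | sales.score | sales.tag | users.yr | users.tag | users.id | users.name
4 | 60 | 5 | B | 60 | C | 10 | dave
4 | 5 | 9 | D | 5 | F | 5 | frank
6 | 2 | 60 | D | 2 | D | 6 | carol
2 | 5 | 50 | B | 5 | F | 5 | frank
After GROUP BY (3 rows):
users.id | n
10 | 1
5 | 2
6 | 1
After ORDER BY (3 rows):
users.id | n
5 | 2
6 | 1
10 | 1

== RESULT ==
users.id | n
5 | 2
6 | 1
10 | 1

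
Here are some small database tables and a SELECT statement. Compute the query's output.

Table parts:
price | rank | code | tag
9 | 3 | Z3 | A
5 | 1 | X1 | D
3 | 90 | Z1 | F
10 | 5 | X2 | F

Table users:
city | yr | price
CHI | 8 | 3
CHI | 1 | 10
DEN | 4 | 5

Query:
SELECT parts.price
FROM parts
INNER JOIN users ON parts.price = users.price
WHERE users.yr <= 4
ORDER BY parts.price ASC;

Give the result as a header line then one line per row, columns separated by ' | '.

== RESULT ==
parts.price
5
10

Derivation:
After JOIN users (3 rows):
parts.price | parts.rank | parts.code | parts.tag | users.city | users.yr | users.price
5 | 1 | X1 | D | DEN | 4 | 5
3 | 90 | Z1 | F | CHI | 8 | 3
10 | 5 | X2 | F | CHI | 1 | 10
After WHERE (2 rows):
parts.price | parts.rank | parts.code | parts.tag | users.city | users.yr | users.price
5 | 1 | X1 | D | DEN | 4 | 5
10 | 5 | X2 | F | CHI | 1 | 10
After SELECT (2 rows):
parts.price
5
10
After ORDER BY (2 rows):
parts.price
5
10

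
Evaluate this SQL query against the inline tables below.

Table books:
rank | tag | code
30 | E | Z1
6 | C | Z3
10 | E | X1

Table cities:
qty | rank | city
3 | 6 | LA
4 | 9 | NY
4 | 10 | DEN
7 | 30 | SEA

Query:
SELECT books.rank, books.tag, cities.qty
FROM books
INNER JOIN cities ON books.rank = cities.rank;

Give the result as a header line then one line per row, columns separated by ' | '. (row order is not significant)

== RESULT ==
books.rank | books.tag | cities.qty
30 | E | 7
6 | C | 3
10 | E | 4

Derivation:
After JOIN cities (3 rows):
books.rank | books.tag | books.code | cities.qty | cities.rank | cities.city
30 | E | Z1 | 7 | 30 | SEA
6 | C | Z3 | 3 | 6 | LA
10 | E | X1 | 4 | 10 | DEN
After SELECT (3 rows):
books.rank | books.tag | cities.qty
30 | E | 7
6 | C | 3
10 | E | 4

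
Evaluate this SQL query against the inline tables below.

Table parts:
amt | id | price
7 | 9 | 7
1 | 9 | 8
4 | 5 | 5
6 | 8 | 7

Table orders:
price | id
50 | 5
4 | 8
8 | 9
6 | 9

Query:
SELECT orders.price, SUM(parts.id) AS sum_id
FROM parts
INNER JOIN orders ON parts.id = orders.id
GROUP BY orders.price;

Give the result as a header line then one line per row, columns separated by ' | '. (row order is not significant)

After JOIN orders (6 rows):
parts.amt | parts.id | parts.price | orders.price | orders.id
7 | 9 | 7 | 8 | 9
7 | 9 | 7 | 6 | 9
1 | 9 | 8 | 8 | 9
1 | 9 | 8 | 6 | 9
4 | 5 | 5 | 50 | 5
6 | 8 | 7 | 4 | 8
After GROUP BY (4 rows):
orders.price | sum_id
8 | 18
6 | 18
50 | 5
4 | 8

== RESULT ==
orders.price | sum_id
8 | 18
6 | 18
50 | 5
4 | 8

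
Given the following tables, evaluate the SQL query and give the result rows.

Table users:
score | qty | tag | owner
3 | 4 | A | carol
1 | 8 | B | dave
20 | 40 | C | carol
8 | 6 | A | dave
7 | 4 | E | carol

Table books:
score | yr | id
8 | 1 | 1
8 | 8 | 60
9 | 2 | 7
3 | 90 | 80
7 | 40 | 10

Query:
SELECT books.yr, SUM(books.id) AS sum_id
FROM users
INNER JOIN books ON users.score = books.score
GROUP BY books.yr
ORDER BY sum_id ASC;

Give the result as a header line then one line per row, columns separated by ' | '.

After JOIN books (4 rows):
users.score | users.qty | users.tag | users.owner | books.score | books.yr | books.id
3 | 4 | A | carol | 3 | 90 | 80
8 | 6 | A | dave | 8 | 1 | 1
8 | 6 | A | dave | 8 | 8 | 60
7 | 4 | E | carol | 7 | 40 | 10
After GROUP BY (4 rows):
books.yr | sum_id
90 | 80
1 | 1
8 | 60
40 | 10
After ORDER BY (4 rows):
books.yr | sum_id
1 | 1
40 | 10
8 | 60
90 | 80

== RESULT ==
books.yr | sum_id
1 | 1
40 | 10
8 | 60
90 | 80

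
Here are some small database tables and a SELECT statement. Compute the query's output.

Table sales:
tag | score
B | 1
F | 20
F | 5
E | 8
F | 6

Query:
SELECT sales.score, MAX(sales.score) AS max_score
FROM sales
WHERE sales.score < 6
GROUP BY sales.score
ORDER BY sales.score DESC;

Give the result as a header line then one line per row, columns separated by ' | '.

After WHERE (2 rows):
sales.tag | sales.score
B | 1
F | 5
After GROUP BY (2 rows):
sales.score | max_score
1 | 1
5 | 5
After ORDER BY (2 rows):
sales.score | max_score
5 | 5
1 | 1

== RESULT ==
sales.score | max_score
5 | 5
1 | 1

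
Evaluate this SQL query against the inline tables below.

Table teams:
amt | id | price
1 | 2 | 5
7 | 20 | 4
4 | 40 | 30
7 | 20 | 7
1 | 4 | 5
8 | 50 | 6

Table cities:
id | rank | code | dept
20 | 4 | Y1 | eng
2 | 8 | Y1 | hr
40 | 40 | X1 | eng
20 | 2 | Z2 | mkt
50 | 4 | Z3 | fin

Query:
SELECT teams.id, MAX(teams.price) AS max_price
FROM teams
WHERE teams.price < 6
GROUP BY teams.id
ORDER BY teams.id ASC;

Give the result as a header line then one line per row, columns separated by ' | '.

After WHERE (3 rows):
teams.amt | teams.id | teams.price
1 | 2 | 5
7 | 20 | 4
1 | 4 | 5
After GROUP BY (3 rows):
teams.id | max_price
2 | 5
20 | 4
4 | 5
After ORDER BY (3 rows):
teams.id | max_price
2 | 5
4 | 5
20 | 4

== RESULT ==
teams.id | max_price
2 | 5
4 | 5
20 | 4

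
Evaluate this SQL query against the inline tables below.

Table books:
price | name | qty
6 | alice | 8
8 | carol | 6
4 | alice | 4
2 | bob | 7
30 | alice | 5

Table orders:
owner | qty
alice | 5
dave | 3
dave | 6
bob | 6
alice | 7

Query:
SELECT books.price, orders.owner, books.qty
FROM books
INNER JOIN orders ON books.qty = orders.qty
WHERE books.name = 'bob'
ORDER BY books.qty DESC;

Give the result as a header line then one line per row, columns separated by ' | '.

After JOIN orders (4 rows):
books.price | books.name | books.qty | orders.owner | orders.qty
8 | carol | 6 | dave | 6
8 | carol | 6 | bob | 6
2 | bob | 7 | alice | 7
30 | alice | 5 | alice | 5
After WHERE (1 rows):
books.price | books.name | books.qty | orders.owner | orders.qty
2 | bob | 7 | alice | 7
After SELECT (1 rows):
books.price | orders.owner | books.qty
2 | alice | 7
After ORDER BY (1 rows):
books.price | orders.owner | books.qty
2 | alice | 7

== RESULT ==
books.price | orders.owner | books.qty
2 | alice | 7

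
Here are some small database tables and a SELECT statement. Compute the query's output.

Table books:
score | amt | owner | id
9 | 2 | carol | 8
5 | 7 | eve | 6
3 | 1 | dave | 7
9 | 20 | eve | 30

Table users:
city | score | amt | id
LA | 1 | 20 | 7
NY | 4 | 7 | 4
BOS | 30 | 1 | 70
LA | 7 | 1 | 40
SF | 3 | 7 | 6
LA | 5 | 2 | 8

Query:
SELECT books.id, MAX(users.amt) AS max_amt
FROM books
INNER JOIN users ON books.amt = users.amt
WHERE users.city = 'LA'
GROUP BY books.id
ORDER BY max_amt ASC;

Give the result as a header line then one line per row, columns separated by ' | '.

== RESULT ==
books.id | max_amt
7 | 1
8 | 2
30 | 20

Derivation:
After JOIN users (6 rows):
books.score | books.amt | books.owner | books.id | users.city | users.score | users.amt | users.id
9 | 2 | carol | 8 | LA | 5 | 2 | 8
5 | 7 | eve | 6 | NY | 4 | 7 | 4
5 | 7 | eve | 6 | SF | 3 | 7 | 6
3 | 1 | dave | 7 | BOS | 30 | 1 | 70
3 | 1 | dave | 7 | LA | 7 | 1 | 40
9 | 20 | eve | 30 | LA | 1 | 20 | 7
After WHERE (3 rows):
books.score | books.amt | books.owner | books.id | users.city | users.score | users.amt | users.id
9 | 2 | carol | 8 | LA | 5 | 2 | 8
3 | 1 | dave | 7 | LA | 7 | 1 | 40
9 | 20 | eve | 30 | LA | 1 | 20 | 7
After GROUP BY (3 rows):
books.id | max_amt
8 | 2
7 | 1
30 | 20
After ORDER BY (3 rows):
books.id | max_amt
7 | 1
8 | 2
30 | 20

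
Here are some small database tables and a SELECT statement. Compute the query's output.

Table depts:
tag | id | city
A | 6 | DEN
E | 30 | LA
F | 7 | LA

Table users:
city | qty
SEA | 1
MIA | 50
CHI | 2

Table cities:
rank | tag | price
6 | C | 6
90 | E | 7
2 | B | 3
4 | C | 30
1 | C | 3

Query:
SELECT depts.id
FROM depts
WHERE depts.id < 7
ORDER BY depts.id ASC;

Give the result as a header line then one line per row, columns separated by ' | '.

== RESULT ==
depts.id
6

Derivation:
After WHERE (1 rows):
depts.tag | depts.id | depts.city
A | 6 | DEN
After SELECT (1 rows):
depts.id
6
After ORDER BY (1 rows):
depts.id
6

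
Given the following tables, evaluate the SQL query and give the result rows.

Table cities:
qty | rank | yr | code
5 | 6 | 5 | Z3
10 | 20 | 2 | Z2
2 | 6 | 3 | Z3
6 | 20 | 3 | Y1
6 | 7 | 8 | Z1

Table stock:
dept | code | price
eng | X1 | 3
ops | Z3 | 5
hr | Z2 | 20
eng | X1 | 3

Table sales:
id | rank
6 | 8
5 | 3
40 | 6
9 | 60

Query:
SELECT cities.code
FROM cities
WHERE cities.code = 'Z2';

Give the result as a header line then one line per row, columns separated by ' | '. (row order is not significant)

After WHERE (1 rows):
cities.qty | cities.rank | cities.yr | cities.code
10 | 20 | 2 | Z2
After SELECT (1 rows):
cities.code
Z2

== RESULT ==
cities.code
Z2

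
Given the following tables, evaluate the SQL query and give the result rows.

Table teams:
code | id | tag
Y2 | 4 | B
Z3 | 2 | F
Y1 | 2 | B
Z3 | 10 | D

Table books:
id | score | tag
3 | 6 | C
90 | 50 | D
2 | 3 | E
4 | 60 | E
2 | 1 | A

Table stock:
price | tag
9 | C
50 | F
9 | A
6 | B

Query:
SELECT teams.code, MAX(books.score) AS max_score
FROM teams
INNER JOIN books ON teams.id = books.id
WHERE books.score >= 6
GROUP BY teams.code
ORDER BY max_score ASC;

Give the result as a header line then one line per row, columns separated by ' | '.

== RESULT ==
teams.code | max_score
Y2 | 60

Derivation:
After JOIN books (5 rows):
teams.code | teams.id | teams.tag | books.id | books.score | books.tag
Y2 | 4 | B | 4 | 60 | E
Z3 | 2 | F | 2 | 3 | E
Z3 | 2 | F | 2 | 1 | A
Y1 | 2 | B | 2 | 3 | E
Y1 | 2 | B | 2 | 1 | A
After WHERE (1 rows):
teams.code | teams.id | teams.tag | books.id | books.score | books.tag
Y2 | 4 | B | 4 | 60 | E
After GROUP BY (1 rows):
teams.code | max_score
Y2 | 60
After ORDER BY (1 rows):
teams.code | max_score
Y2 | 60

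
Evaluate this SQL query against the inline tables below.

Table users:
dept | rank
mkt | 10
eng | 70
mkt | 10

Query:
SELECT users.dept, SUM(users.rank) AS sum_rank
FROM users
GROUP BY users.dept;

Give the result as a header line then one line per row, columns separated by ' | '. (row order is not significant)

== RESULT ==
users.dept | sum_rank
mkt | 20
eng | 70

Derivation:
After GROUP BY (2 rows):
users.dept | sum_rank
mkt | 20
eng | 70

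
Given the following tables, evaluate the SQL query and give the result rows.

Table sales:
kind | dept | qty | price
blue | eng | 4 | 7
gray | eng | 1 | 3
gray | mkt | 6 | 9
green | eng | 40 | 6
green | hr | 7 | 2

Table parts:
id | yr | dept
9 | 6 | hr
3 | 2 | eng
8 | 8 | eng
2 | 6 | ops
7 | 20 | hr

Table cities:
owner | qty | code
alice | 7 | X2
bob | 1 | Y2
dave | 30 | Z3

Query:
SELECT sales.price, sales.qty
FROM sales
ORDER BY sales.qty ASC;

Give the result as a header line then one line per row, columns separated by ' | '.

== RESULT ==
sales.price | sales.qty
3 | 1
7 | 4
9 | 6
2 | 7
6 | 40

Derivation:
After SELECT (5 rows):
sales.price | sales.qty
7 | 4
3 | 1
9 | 6
6 | 40
2 | 7
After ORDER BY (5 rows):
sales.price | sales.qty
3 | 1
7 | 4
9 | 6
2 | 7
6 | 40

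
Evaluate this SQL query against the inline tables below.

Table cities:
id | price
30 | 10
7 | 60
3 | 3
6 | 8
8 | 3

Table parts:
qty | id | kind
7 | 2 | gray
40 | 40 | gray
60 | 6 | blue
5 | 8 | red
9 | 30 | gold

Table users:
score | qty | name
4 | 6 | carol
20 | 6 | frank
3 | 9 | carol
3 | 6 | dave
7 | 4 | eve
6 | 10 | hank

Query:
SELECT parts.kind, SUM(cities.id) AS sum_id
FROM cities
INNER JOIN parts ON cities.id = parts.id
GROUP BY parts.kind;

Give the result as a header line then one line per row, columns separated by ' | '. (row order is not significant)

== RESULT ==
parts.kind | sum_id
gold | 30
blue | 6
red | 8

Derivation:
After JOIN parts (3 rows):
cities.id | cities.price | parts.qty | parts.id | parts.kind
30 | 10 | 9 | 30 | gold
6 | 8 | 60 | 6 | blue
8 | 3 | 5 | 8 | red
After GROUP BY (3 rows):
parts.kind | sum_id
gold | 30
blue | 6
red | 8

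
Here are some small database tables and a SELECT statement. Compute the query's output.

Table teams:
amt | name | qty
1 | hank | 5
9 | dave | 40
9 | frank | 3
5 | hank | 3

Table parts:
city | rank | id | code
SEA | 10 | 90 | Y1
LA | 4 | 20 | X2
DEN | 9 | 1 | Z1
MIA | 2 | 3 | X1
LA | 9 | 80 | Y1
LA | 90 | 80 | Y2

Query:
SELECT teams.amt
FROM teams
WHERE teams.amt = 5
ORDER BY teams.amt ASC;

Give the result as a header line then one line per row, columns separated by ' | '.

After WHERE (1 rows):
teams.amt | teams.name | teams.qty
5 | hank | 3
After SELECT (1 rows):
teams.amt
5
After ORDER BY (1 rows):
teams.amt
5

== RESULT ==
teams.amt
5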